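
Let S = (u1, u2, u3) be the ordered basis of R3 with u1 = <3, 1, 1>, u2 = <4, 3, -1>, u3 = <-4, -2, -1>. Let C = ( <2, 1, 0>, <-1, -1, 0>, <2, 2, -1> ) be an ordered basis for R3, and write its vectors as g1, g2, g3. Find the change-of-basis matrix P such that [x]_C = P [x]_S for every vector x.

[[2, 1, -2], [-1, 0, 2], [-1, 1, 1]]

Let M have columns uj and N have columns gj. Then for every x, N [x]_C = x = M [x]_S, so P = N^(-1) M.
Since det N = 1, N^(-1) has integer entries; multiplying gives P = [[2, 1, -2], [-1, 0, 2], [-1, 1, 1]].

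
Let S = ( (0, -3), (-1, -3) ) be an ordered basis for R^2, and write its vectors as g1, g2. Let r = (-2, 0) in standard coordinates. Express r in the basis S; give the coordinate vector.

We seek scalars with c_1 g1 + c_2 g2 = r; equivalently solve M c = r where the columns of M are g1, g2.
System: 0c_1 - c_2 = -2, -3c_1 - 3c_2 = 0; solving gives c_1 = -2, c_2 = 2.
Check: -2g1 + 2g2 = (-2, 0).

(-2, 2)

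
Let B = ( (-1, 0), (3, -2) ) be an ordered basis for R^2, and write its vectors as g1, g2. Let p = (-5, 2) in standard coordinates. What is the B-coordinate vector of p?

(2, -1)

We seek scalars with c_1 g1 + c_2 g2 = p; equivalently solve M c = p where the columns of M are g1, g2.
System: -c_1 + 3c_2 = -5, 0c_1 - 2c_2 = 2; solving gives c_1 = 2, c_2 = -1.
Check: 2g1 - g2 = (-5, 2).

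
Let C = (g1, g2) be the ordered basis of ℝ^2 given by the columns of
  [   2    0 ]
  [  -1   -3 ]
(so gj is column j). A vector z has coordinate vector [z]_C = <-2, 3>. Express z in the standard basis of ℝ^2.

<-4, -7>

By definition z = -2g1 + 3g2.
Summing componentwise gives <-4, -7>.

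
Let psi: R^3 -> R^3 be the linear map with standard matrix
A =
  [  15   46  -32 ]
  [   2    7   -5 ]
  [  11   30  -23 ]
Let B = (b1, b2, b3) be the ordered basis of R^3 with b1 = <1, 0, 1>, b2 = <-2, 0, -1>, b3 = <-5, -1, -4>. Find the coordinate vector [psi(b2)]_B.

<-3, 0, -1>

Compute psi(b2) = A b2 = <2, 1, 1> in standard coordinates.
Then write this in B-coordinates: solve for y in y_1 b1 + ... + y_3 b3 = <2, 1, 1>.
This gives y = <-3, 0, -1>, which is column 2 of [psi]_B.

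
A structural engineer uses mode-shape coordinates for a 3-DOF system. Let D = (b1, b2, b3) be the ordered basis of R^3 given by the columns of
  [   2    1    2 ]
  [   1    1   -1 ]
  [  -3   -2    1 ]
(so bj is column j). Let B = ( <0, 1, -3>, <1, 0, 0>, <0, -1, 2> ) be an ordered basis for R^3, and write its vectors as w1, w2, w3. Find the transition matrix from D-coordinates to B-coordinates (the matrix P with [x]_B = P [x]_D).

Let M have columns bj and N have columns wj. Then for every x, N [x]_B = x = M [x]_D, so P = N^(-1) M.
Since det N = 1, N^(-1) has integer entries; multiplying gives P = [[1, 0, 1], [2, 1, 2], [0, -1, 2]].

[[1, 0, 1], [2, 1, 2], [0, -1, 2]]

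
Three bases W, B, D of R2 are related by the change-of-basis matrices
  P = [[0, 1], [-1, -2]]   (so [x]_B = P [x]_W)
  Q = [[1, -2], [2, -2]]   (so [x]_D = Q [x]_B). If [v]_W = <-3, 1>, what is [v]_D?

<-1, 0>

First [v]_B = P [v]_W = <1, 1>.
Then [v]_D = Q [v]_B = <-1, 0>.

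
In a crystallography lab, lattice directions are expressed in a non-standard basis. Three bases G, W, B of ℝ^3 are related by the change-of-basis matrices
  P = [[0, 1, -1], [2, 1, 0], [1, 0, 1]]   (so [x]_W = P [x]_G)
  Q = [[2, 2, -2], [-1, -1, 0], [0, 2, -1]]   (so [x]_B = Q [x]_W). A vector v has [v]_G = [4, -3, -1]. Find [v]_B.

[0, -3, 7]

First [v]_W = P [v]_G = [-2, 5, 3].
Then [v]_B = Q [v]_W = [0, -3, 7].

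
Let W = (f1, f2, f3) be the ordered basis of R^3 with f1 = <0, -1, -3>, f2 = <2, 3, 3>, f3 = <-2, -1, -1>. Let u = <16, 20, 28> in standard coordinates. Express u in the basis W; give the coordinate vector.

<-4, 4, -4>

[u]_W is the unique c with M c = u, where M has columns f1, ..., f3.
Row-reducing the augmented matrix [M | u] gives c = (-4, 4, -4).
Check: -4f1 + 4f2 - 4f3 = <16, 20, 28>.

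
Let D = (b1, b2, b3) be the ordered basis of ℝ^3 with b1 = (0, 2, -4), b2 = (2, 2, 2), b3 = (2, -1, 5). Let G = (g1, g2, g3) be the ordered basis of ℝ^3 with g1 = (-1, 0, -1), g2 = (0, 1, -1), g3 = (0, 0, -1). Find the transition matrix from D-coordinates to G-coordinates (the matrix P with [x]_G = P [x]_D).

Column j of P is [bj]_G, since P maps D-coordinates to G-coordinates.
Expressing b1 in G: b1 = 0·g1 + 2g2 + 2g3, so column 1 of P is (0, 2, 2).
Doing the same for each bj gives P = [[0, -2, -2], [2, 2, -1], [2, -2, -2]].

[[0, -2, -2], [2, 2, -1], [2, -2, -2]]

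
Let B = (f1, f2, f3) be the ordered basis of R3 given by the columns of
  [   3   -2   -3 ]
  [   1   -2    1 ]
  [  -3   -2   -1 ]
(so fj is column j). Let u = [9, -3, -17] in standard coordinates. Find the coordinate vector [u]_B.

[4, 3, -1]

We seek scalars with c_1 f1 + ... + c_3 f3 = u; equivalently solve M c = u where the columns of M are f1, ..., f3.
Gaussian elimination on [M | u] yields c = (4, 3, -1).
Check: 4f1 + 3f2 - f3 = [9, -3, -17].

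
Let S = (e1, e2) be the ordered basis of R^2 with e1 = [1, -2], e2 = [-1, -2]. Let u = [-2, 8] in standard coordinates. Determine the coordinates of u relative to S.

[-3, -1]

Write u = c_1 e1 + c_2 e2 and solve for the c_i.
System: c_1 - c_2 = -2, -2c_1 - 2c_2 = 8; solving gives c_1 = -3, c_2 = -1.
Check: -3e1 - e2 = [-2, 8].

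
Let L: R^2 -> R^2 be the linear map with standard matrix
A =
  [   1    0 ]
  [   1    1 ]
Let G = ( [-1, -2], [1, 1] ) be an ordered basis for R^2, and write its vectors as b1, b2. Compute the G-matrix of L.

[[2, -1], [1, 0]]

With P the matrix whose columns are b1, b2, [L]_G = P^(-1) A P.
Column by column: L(b1) = A b1 = [-1, -3]; its G-coordinates [2, 1] give column 1.
Continuing for each basis vector yields [L]_G = [[2, -1], [1, 0]].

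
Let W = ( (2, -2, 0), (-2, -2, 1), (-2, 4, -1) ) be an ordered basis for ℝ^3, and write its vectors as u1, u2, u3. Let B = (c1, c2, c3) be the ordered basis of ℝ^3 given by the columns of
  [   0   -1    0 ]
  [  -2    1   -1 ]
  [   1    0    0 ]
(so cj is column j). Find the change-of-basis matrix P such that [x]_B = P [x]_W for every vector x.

Take x = uj: its W-coordinates are the j-th standard unit vector, so P e_j — column j of P — equals [uj]_B.
u1 = 0·c1 - 2c2 + 0·c3, giving column 1 = (0, -2, 0); repeating for each j gives P = [[0, 1, -1], [-2, 2, 2], [0, 2, 0]].

[[0, 1, -1], [-2, 2, 2], [0, 2, 0]]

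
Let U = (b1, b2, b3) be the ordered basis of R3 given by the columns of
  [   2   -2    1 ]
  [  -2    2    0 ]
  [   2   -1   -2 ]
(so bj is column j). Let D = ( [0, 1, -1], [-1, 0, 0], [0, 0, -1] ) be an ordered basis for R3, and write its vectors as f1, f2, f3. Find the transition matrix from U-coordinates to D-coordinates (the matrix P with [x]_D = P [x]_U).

[[-2, 2, 0], [-2, 2, -1], [0, -1, 2]]

Column j of P is [bj]_D, since P maps U-coordinates to D-coordinates.
Expressing b1 in D: b1 = -2f1 - 2f2 + 0·f3, so column 1 of P is [-2, -2, 0].
Doing the same for each bj gives P = [[-2, 2, 0], [-2, 2, -1], [0, -1, 2]].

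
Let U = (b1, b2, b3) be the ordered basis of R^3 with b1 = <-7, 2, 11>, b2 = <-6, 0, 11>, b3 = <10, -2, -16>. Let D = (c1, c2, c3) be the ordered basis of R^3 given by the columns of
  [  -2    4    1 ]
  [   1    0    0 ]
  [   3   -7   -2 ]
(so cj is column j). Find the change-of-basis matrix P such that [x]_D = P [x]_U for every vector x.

Column j of P is [bj]_D, since P maps U-coordinates to D-coordinates.
Expressing b1 in D: b1 = 2c1 - c2 + c3, so column 1 of P is <2, -1, 1>.
Doing the same for each bj gives P = [[2, 0, -2], [-1, -1, 2], [1, -2, -2]].

[[2, 0, -2], [-1, -1, 2], [1, -2, -2]]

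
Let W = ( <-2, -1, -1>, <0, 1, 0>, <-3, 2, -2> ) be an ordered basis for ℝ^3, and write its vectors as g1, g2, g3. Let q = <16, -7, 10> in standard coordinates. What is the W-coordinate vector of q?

<-2, -1, -4>

Write q = c_1 g1 + ... + c_3 g3 and solve for the c_i.
Gaussian elimination on [M | q] yields c = (-2, -1, -4).
Check: -2g1 - g2 - 4g3 = <16, -7, 10>.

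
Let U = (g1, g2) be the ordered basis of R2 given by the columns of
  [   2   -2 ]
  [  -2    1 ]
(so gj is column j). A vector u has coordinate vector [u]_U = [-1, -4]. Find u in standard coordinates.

u = M [u]_U, where M has columns g1, g2.
Carrying out the matrix-vector product, u = [6, -2].

[6, -2]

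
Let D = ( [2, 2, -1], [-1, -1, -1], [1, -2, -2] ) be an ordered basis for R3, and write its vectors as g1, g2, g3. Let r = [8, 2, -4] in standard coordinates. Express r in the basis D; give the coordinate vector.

[2, -2, 2]

Write r = c_1 g1 + ... + c_3 g3 and solve for the c_i.
Gaussian elimination on [M | r] yields c = (2, -2, 2).
Check: 2g1 - 2g2 + 2g3 = [8, 2, -4].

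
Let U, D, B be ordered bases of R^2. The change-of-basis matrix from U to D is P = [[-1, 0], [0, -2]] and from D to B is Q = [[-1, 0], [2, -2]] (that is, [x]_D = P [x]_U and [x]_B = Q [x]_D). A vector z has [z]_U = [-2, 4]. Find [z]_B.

[-2, 20]

Apply P to get D-coordinates [2, -8], then Q to get B-coordinates.
The result is [z]_B = [-2, 20].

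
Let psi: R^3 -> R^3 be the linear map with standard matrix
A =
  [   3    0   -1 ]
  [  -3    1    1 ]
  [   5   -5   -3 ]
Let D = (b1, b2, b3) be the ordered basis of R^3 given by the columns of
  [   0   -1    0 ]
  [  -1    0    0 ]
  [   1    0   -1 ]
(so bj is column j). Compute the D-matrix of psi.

With P the matrix whose columns are b1, ..., b3, [psi]_D = P^(-1) A P.
Column by column: psi(b1) = A b1 = (-1, 0, 2); its D-coordinates (0, 1, -2) give column 1.
Continuing for each basis vector yields [psi]_D = [[0, -3, 1], [1, 3, -1], [-2, 2, -2]].

[[0, -3, 1], [1, 3, -1], [-2, 2, -2]]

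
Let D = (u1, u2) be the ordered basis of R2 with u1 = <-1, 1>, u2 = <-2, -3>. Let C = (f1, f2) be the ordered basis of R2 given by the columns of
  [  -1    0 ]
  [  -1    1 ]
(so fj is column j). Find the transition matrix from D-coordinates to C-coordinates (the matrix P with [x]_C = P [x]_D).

[[1, 2], [2, -1]]

Take x = uj: its D-coordinates are the j-th standard unit vector, so P e_j — column j of P — equals [uj]_C.
u1 = f1 + 2f2, giving column 1 = <1, 2>; repeating for each j gives P = [[1, 2], [2, -1]].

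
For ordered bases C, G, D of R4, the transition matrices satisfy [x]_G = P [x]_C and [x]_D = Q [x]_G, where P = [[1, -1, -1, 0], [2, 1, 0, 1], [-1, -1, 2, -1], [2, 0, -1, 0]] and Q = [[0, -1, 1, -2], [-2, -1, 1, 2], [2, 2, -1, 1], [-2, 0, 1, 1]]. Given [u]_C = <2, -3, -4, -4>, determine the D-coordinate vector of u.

<-16, -2, 23, -13>

Apply P to get G-coordinates <9, -3, -3, 8>, then Q to get D-coordinates.
The result is [u]_D = <-16, -2, 23, -13>.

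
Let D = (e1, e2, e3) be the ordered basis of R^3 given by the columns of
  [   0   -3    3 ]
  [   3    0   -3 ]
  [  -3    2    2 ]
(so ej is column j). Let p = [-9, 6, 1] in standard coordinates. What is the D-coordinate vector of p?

[3, 4, 1]

[p]_D is the unique c with M c = p, where M has columns e1, ..., e3.
Row-reducing the augmented matrix [M | p] gives c = (3, 4, 1).
Check: 3e1 + 4e2 + e3 = [-9, 6, 1].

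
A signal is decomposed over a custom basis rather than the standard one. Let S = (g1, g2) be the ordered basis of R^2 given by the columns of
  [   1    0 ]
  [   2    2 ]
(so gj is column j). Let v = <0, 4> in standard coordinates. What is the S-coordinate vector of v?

<0, 2>

We seek scalars with c_1 g1 + c_2 g2 = v; equivalently solve M c = v where the columns of M are g1, g2.
System: c_1 + 0c_2 = 0, 2c_1 + 2c_2 = 4; solving gives c_1 = 0, c_2 = 2.
Check: 0·g1 + 2g2 = <0, 4>.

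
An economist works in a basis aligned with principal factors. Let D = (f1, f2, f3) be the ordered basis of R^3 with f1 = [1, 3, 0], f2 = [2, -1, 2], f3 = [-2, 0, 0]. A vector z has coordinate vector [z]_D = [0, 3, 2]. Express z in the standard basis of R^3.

[2, -3, 6]

z = M [z]_D, where M has columns f1, ..., f3.
Carrying out the matrix-vector product, z = [2, -3, 6].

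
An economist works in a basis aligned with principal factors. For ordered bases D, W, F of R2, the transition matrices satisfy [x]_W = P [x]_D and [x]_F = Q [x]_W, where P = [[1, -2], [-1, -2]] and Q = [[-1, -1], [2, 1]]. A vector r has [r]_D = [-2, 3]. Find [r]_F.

First [r]_W = P [r]_D = [-8, -4].
Then [r]_F = Q [r]_W = [12, -20].

[12, -20]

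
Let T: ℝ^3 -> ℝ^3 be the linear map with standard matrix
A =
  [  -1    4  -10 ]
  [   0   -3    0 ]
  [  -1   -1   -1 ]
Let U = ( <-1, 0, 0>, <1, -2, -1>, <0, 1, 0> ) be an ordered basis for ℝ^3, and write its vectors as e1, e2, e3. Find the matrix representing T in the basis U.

With P the matrix whose columns are e1, ..., e3, [T]_U = P^(-1) A P.
Column by column: T(e1) = A e1 = <1, 0, 1>; its U-coordinates <-2, -1, -2> give column 1.
Continuing for each basis vector yields [T]_U = [[-2, -3, -3], [-1, -2, 1], [-2, 2, -1]].

[[-2, -3, -3], [-1, -2, 1], [-2, 2, -1]]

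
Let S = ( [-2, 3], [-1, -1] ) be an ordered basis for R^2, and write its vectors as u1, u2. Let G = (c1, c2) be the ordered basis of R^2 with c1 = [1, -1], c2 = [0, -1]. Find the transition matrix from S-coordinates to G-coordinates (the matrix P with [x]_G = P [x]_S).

[[-2, -1], [-1, 2]]

Take x = uj: its S-coordinates are the j-th standard unit vector, so P e_j — column j of P — equals [uj]_G.
u1 = -2c1 - c2, giving column 1 = [-2, -1]; repeating for each j gives P = [[-2, -1], [-1, 2]].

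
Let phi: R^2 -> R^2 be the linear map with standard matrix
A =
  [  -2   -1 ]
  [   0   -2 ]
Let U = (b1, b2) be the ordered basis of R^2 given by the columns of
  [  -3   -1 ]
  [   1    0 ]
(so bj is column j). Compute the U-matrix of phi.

[[-2, 0], [1, -2]]

With P the matrix whose columns are b1, b2, [phi]_U = P^(-1) A P.
Column by column: phi(b1) = A b1 = <5, -2>; its U-coordinates <-2, 1> give column 1.
Continuing for each basis vector yields [phi]_U = [[-2, 0], [1, -2]].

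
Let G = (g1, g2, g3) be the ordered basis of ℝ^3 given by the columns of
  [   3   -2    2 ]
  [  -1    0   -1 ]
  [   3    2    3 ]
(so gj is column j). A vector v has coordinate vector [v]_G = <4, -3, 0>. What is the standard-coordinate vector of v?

The coordinates say v = 4g1 - 3g2 + 0·g3; adding the scaled basis vectors gives <18, -4, 6>.

<18, -4, 6>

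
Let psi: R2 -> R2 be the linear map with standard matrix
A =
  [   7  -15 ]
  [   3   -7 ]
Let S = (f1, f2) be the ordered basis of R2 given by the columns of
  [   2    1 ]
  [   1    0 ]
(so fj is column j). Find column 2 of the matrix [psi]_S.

Compute psi(f2) = A f2 = [7, 3] in standard coordinates.
Then write this in S-coordinates: solve for y in y_1 f1 + y_2 f2 = [7, 3].
This gives y = [3, 1], which is column 2 of [psi]_S.

[3, 1]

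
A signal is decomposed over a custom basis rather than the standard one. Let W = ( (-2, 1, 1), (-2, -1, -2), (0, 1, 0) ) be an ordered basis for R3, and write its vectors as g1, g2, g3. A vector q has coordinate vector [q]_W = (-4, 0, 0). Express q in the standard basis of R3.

The coordinates say q = -4g1 + 0·g2 + 0·g3; adding the scaled basis vectors gives (8, -4, -4).

(8, -4, -4)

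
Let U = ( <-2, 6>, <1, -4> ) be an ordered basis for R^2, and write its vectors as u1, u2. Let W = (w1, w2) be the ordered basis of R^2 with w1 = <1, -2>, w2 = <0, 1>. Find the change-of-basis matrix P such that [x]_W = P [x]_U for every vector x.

[[-2, 1], [2, -2]]

Column j of P is [uj]_W, since P maps U-coordinates to W-coordinates.
Expressing u1 in W: u1 = -2w1 + 2w2, so column 1 of P is <-2, 2>.
Doing the same for each uj gives P = [[-2, 1], [2, -2]].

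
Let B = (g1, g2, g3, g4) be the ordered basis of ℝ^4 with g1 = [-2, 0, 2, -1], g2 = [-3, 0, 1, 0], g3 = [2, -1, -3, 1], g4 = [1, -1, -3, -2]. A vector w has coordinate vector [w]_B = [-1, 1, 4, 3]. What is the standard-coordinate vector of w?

By definition w = -g1 + g2 + 4g3 + 3g4.
Summing componentwise gives [10, -7, -22, -1].

[10, -7, -22, -1]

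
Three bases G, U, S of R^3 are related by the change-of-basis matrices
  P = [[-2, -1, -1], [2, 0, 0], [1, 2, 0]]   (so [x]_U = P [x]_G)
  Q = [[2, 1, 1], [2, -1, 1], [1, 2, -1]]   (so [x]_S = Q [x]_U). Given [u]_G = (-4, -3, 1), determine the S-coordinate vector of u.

(2, 18, 4)

First [u]_U = P [u]_G = (10, -8, -10).
Then [u]_S = Q [u]_U = (2, 18, 4).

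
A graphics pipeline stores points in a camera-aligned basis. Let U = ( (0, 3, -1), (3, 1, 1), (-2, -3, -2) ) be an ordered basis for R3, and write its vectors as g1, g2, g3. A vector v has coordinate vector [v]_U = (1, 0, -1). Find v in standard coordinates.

v = M [v]_U, where M has columns g1, ..., g3.
Carrying out the matrix-vector product, v = (2, 6, 1).

(2, 6, 1)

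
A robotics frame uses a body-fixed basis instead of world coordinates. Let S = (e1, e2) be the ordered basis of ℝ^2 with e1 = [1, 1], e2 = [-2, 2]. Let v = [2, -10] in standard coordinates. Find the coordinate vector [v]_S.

[v]_S is the unique c with M c = v, where M has columns e1, e2.
System: c_1 - 2c_2 = 2, c_1 + 2c_2 = -10; solving gives c_1 = -4, c_2 = -3.
Check: -4e1 - 3e2 = [2, -10].

[-4, -3]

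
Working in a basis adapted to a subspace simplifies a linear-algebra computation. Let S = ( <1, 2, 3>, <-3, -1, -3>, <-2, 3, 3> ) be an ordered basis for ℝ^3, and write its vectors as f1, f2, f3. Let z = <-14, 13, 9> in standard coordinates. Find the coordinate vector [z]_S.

[z]_S is the unique c with M c = z, where M has columns f1, ..., f3.
Solving this 3x3 system gives c = (4, 4, 3).
Check: 4f1 + 4f2 + 3f3 = <-14, 13, 9>.

<4, 4, 3>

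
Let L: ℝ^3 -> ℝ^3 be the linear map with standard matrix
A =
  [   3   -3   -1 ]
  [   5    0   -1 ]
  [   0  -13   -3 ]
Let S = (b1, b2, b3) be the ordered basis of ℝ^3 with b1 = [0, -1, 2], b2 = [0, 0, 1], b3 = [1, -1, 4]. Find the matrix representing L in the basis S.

[[1, 2, -3], [1, -3, -1], [1, -1, 2]]

Let P have columns b1, ..., b3. Then [L]_S = P^(-1) A P.
Here det P = -1, so P^(-1) is integer; computing A P first and then P^(-1)(A P) gives [[1, 2, -3], [1, -3, -1], [1, -1, 2]].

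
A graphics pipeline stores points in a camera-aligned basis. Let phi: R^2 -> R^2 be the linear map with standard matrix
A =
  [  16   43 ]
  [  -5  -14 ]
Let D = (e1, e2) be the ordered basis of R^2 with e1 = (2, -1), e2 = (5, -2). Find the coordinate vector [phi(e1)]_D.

Compute phi(e1) = A e1 = (-11, 4) in standard coordinates.
Then write this in D-coordinates: solve for y in y_1 e1 + y_2 e2 = (-11, 4).
This gives y = (2, -3), which is column 1 of [phi]_D.

(2, -3)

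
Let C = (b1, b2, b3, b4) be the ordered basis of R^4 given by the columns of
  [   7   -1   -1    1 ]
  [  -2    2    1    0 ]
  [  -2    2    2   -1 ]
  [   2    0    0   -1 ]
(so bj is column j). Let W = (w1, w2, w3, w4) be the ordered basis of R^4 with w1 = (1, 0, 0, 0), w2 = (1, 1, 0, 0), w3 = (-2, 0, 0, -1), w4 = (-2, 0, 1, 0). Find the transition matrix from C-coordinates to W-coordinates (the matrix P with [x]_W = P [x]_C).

[[1, 1, 2, 1], [-2, 2, 1, 0], [-2, 0, 0, 1], [-2, 2, 2, -1]]

Let M have columns bj and N have columns wj. Then for every x, N [x]_W = x = M [x]_C, so P = N^(-1) M.
Since det N = 1, N^(-1) has integer entries; multiplying gives P = [[1, 1, 2, 1], [-2, 2, 1, 0], [-2, 0, 0, 1], [-2, 2, 2, -1]].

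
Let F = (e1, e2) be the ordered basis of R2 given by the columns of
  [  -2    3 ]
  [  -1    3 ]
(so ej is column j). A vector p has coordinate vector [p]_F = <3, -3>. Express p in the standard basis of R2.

<-15, -12>

p = M [p]_F, where M has columns e1, e2.
Carrying out the matrix-vector product, p = <-15, -12>.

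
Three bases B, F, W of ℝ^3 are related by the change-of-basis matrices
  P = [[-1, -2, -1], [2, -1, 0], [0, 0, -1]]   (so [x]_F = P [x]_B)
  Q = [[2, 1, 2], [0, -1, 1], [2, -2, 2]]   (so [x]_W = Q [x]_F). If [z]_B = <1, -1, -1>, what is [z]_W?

<9, -2, 0>

Composing the changes, [z]_W = Q P [z]_B.
Q P = [[0, -5, -4], [-2, 1, -1], [-6, -2, -4]]; applying this to <1, -1, -1> gives <9, -2, 0>.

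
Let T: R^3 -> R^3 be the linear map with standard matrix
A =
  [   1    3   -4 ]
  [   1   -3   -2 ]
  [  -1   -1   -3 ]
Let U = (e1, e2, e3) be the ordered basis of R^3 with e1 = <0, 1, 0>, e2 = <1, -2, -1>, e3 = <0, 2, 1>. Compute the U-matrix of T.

Let P have columns e1, ..., e3. Then [T]_U = P^(-1) A P.
Here det P = -1, so P^(-1) is integer; computing A P first and then P^(-1)(A P) gives [[-1, 1, 2], [3, -1, 2], [2, 3, -3]].

[[-1, 1, 2], [3, -1, 2], [2, 3, -3]]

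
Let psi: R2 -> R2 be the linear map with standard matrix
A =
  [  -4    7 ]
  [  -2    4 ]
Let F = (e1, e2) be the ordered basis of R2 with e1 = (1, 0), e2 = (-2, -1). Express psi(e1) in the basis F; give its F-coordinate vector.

(0, 2)

Column 1 of [psi]_F is the F-coordinate vector of psi(e1).
In standard coordinates psi(e1) = A e1 = (-4, -2).
Converting to F: (-4, -2) = 0·e1 + 2e2, so the coordinate vector is (0, 2).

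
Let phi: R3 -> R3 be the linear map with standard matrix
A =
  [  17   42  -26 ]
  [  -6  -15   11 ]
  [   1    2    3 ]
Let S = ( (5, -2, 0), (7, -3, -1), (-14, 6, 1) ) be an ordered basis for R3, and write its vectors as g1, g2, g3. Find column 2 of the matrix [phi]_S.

Compute phi(g2) = A g2 = (19, -8, -2) in standard coordinates.
Then write this in S-coordinates: solve for y in y_1 g1 + ... + y_3 g3 = (19, -8, -2).
This gives y = (1, 2, 0), which is column 2 of [phi]_S.

(1, 2, 0)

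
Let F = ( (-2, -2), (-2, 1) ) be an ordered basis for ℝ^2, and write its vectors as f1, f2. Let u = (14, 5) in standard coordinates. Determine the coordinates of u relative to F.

[u]_F is the unique c with M c = u, where M has columns f1, f2.
System: -2c_1 - 2c_2 = 14, -2c_1 + c_2 = 5; solving gives c_1 = -4, c_2 = -3.
Check: -4f1 - 3f2 = (14, 5).

(-4, -3)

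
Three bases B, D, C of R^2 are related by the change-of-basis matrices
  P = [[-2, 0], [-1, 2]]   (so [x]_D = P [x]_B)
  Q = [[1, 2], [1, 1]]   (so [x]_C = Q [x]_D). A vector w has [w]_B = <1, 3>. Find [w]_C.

Apply P to get D-coordinates <-2, 5>, then Q to get C-coordinates.
The result is [w]_C = <8, 3>.

<8, 3>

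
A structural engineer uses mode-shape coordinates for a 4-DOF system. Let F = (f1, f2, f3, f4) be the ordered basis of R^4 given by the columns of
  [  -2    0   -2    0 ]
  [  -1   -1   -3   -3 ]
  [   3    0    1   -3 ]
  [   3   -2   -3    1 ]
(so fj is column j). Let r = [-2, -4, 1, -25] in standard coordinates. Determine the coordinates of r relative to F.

We seek scalars with c_1 f1 + ... + c_4 f4 = r; equivalently solve M c = r where the columns of M are f1, ..., f4.
Gaussian elimination on [M | r] yields c = (-3, 1, 4, -2).
Check: -3f1 + f2 + 4f3 - 2f4 = [-2, -4, 1, -25].

[-3, 1, 4, -2]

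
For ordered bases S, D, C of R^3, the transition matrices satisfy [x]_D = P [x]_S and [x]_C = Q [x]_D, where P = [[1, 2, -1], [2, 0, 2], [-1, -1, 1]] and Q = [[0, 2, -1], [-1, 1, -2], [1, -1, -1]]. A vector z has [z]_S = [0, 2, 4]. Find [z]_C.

Apply P to get D-coordinates [0, 8, 2], then Q to get C-coordinates.
The result is [z]_C = [14, 4, -10].

[14, 4, -10]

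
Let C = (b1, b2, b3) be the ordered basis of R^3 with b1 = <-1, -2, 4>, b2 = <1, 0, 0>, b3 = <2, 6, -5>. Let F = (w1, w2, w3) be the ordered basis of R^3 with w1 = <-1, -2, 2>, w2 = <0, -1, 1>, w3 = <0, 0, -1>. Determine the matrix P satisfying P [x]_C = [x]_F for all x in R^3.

[[1, -1, -2], [0, 2, -2], [-2, 0, -1]]

Let M have columns bj and N have columns wj. Then for every x, N [x]_F = x = M [x]_C, so P = N^(-1) M.
Since det N = -1, N^(-1) has integer entries; multiplying gives P = [[1, -1, -2], [0, 2, -2], [-2, 0, -1]].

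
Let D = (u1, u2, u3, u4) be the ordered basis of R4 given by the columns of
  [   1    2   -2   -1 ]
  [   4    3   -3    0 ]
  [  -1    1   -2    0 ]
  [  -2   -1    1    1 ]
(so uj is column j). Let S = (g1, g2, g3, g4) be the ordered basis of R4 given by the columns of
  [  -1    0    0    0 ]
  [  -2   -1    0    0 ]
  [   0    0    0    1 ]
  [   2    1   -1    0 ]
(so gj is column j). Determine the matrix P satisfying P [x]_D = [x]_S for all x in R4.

Let M have columns uj and N have columns gj. Then for every x, N [x]_S = x = M [x]_D, so P = N^(-1) M.
Since det N = 1, N^(-1) has integer entries; multiplying gives P = [[-1, -2, 2, 1], [-2, 1, -1, -2], [-2, -2, 2, -1], [-1, 1, -2, 0]].

[[-1, -2, 2, 1], [-2, 1, -1, -2], [-2, -2, 2, -1], [-1, 1, -2, 0]]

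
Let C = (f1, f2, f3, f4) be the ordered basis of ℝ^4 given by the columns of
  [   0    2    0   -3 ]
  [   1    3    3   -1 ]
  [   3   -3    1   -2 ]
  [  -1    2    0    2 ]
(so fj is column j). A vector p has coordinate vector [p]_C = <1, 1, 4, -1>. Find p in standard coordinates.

By definition p = f1 + f2 + 4f3 - f4.
Summing componentwise gives <5, 17, 6, -1>.

<5, 17, 6, -1>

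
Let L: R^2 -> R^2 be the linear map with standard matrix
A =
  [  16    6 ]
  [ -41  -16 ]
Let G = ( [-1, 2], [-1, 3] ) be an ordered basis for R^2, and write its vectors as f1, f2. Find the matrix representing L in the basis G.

The j-th column of [L]_G is [L(fj)]_G.
L(f1) = A f1 = [-4, 9] = 3f1 + f2, so column 1 is [3, 1].
Repeating for f2 and assembling the columns gives [[3, 1], [1, -3]].

[[3, 1], [1, -3]]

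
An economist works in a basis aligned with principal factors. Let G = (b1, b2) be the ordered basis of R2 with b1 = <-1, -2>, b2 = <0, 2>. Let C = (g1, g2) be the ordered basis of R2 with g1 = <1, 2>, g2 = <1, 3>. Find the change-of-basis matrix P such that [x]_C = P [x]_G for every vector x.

[[-1, -2], [0, 2]]

Let M have columns bj and N have columns gj. Then for every x, N [x]_C = x = M [x]_G, so P = N^(-1) M.
Since det N = 1, N^(-1) has integer entries; multiplying gives P = [[-1, -2], [0, 2]].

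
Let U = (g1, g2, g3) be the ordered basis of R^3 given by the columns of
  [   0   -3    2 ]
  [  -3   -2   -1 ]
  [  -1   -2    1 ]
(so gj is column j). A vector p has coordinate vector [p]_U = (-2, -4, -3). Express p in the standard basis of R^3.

(6, 17, 7)

p = M [p]_U, where M has columns g1, ..., g3.
Carrying out the matrix-vector product, p = (6, 17, 7).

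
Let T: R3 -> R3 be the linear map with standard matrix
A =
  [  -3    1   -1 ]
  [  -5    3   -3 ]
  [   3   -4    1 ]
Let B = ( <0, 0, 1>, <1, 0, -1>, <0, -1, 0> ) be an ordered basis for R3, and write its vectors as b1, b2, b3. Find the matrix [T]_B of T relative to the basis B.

[[0, 0, 3], [-1, -2, -1], [3, 2, 3]]

With P the matrix whose columns are b1, ..., b3, [T]_B = P^(-1) A P.
Column by column: T(b1) = A b1 = <-1, -3, 1>; its B-coordinates <0, -1, 3> give column 1.
Continuing for each basis vector yields [T]_B = [[0, 0, 3], [-1, -2, -1], [3, 2, 3]].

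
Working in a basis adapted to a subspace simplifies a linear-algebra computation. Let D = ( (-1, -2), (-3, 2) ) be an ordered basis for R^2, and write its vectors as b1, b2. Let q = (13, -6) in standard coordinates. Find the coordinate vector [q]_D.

(-1, -4)

We seek scalars with c_1 b1 + c_2 b2 = q; equivalently solve M c = q where the columns of M are b1, b2.
System: -c_1 - 3c_2 = 13, -2c_1 + 2c_2 = -6; solving gives c_1 = -1, c_2 = -4.
Check: -b1 - 4b2 = (13, -6).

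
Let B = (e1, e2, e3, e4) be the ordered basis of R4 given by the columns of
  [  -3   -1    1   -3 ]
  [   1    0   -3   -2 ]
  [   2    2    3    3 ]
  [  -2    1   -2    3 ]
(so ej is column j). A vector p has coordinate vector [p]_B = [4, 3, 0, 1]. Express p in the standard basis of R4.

The coordinates say p = 4e1 + 3e2 + 0·e3 + e4; adding the scaled basis vectors gives [-18, 2, 17, -2].

[-18, 2, 17, -2]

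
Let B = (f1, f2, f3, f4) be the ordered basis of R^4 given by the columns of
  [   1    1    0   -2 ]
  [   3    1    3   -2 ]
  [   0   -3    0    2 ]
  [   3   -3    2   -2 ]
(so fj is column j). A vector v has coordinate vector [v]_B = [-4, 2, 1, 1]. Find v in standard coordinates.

By definition v = -4f1 + 2f2 + f3 + f4.
Summing componentwise gives [-4, -9, -4, -18].

[-4, -9, -4, -18]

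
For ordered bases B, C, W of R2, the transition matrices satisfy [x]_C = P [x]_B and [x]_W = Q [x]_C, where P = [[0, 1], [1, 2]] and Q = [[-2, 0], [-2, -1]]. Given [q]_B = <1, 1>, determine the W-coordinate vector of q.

<-2, -5>

Apply P to get C-coordinates <1, 3>, then Q to get W-coordinates.
The result is [q]_W = <-2, -5>.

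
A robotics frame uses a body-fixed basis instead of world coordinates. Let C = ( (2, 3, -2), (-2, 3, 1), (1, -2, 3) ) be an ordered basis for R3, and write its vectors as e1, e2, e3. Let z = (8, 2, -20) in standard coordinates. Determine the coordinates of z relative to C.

(2, -4, -4)

[z]_C is the unique c with M c = z, where M has columns e1, ..., e3.
Solving this 3x3 system gives c = (2, -4, -4).
Check: 2e1 - 4e2 - 4e3 = (8, 2, -20).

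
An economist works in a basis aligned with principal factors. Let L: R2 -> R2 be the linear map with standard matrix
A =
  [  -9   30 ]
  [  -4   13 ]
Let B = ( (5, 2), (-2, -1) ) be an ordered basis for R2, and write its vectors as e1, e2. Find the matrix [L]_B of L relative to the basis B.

[[3, -2], [0, 1]]

Let P have columns e1, e2. Then [L]_B = P^(-1) A P.
Here det P = -1, so P^(-1) is integer; computing A P first and then P^(-1)(A P) gives [[3, -2], [0, 1]].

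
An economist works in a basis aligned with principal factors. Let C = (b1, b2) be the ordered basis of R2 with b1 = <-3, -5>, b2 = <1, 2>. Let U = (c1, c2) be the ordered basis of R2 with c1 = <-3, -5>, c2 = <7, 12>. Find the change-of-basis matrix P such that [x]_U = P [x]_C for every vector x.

[[1, 2], [0, 1]]

Column j of P is [bj]_U, since P maps C-coordinates to U-coordinates.
Expressing b1 in U: b1 = c1 + 0·c2, so column 1 of P is <1, 0>.
Doing the same for each bj gives P = [[1, 2], [0, 1]].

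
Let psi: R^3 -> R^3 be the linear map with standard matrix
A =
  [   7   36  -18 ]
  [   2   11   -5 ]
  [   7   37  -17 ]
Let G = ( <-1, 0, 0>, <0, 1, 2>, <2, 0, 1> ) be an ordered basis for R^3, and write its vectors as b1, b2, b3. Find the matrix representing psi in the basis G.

The j-th column of [psi]_G is [psi(bj)]_G.
psi(b1) = A b1 = <-7, -2, -7> = b1 - 2b2 - 3b3, so column 1 is <1, -2, -3>.
Repeating for b2, b3 and assembling the columns gives [[1, 2, 2], [-2, 1, -1], [-3, 1, -1]].

[[1, 2, 2], [-2, 1, -1], [-3, 1, -1]]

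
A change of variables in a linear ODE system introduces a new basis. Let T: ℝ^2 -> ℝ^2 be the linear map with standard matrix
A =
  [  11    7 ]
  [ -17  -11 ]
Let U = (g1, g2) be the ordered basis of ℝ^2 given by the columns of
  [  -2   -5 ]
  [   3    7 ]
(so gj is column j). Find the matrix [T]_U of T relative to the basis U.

[[-2, -2], [1, 2]]

Let P have columns g1, g2. Then [T]_U = P^(-1) A P.
Here det P = 1, so P^(-1) is integer; computing A P first and then P^(-1)(A P) gives [[-2, -2], [1, 2]].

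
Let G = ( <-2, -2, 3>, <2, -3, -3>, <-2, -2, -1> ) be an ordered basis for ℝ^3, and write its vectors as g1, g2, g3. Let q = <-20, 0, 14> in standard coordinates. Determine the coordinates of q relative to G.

We seek scalars with c_1 g1 + ... + c_3 g3 = q; equivalently solve M c = q where the columns of M are g1, ..., g3.
Row-reducing the augmented matrix [M | q] gives c = (2, -4, 4).
Check: 2g1 - 4g2 + 4g3 = <-20, 0, 14>.

<2, -4, 4>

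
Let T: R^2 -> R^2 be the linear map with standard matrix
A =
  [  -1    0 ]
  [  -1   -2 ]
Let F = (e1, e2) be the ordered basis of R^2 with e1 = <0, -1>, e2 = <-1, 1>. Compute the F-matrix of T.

[[-2, 0], [0, -1]]

The j-th column of [T]_F is [T(ej)]_F.
T(e1) = A e1 = <0, 2> = -2e1 + 0·e2, so column 1 is <-2, 0>.
Repeating for e2 and assembling the columns gives [[-2, 0], [0, -1]].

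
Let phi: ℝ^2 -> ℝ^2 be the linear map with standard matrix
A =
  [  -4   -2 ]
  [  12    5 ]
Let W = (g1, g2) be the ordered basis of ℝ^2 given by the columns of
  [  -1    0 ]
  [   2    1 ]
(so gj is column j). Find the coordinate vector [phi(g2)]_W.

Column 2 of [phi]_W is the W-coordinate vector of phi(g2).
In standard coordinates phi(g2) = A g2 = (-2, 5).
Converting to W: (-2, 5) = 2g1 + g2, so the coordinate vector is (2, 1).

(2, 1)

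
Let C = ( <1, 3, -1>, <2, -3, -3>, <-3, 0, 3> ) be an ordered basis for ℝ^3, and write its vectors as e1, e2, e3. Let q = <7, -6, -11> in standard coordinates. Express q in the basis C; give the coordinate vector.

<2, 4, 1>

We seek scalars with c_1 e1 + ... + c_3 e3 = q; equivalently solve M c = q where the columns of M are e1, ..., e3.
Solving this 3x3 system gives c = (2, 4, 1).
Check: 2e1 + 4e2 + e3 = <7, -6, -11>.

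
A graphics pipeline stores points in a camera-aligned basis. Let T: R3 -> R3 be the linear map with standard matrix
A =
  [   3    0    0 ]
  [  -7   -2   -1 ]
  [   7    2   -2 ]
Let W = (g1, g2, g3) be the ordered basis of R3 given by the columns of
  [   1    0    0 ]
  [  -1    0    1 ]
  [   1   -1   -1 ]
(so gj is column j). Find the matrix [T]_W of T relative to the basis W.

[[3, 0, 0], [3, -3, -3], [-3, 1, -1]]

With P the matrix whose columns are g1, ..., g3, [T]_W = P^(-1) A P.
Column by column: T(g1) = A g1 = [3, -6, 3]; its W-coordinates [3, 3, -3] give column 1.
Continuing for each basis vector yields [T]_W = [[3, 0, 0], [3, -3, -3], [-3, 1, -1]].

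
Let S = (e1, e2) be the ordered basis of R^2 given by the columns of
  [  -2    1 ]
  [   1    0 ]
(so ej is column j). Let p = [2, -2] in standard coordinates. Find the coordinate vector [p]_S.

[-2, -2]

Write p = c_1 e1 + c_2 e2 and solve for the c_i.
System: -2c_1 + c_2 = 2, c_1 + 0c_2 = -2; solving gives c_1 = -2, c_2 = -2.
Check: -2e1 - 2e2 = [2, -2].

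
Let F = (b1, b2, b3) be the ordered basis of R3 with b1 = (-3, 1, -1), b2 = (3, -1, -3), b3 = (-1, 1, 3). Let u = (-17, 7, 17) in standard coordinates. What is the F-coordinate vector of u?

[u]_F is the unique c with M c = u, where M has columns b1, ..., b3.
Solving this 3x3 system gives c = (1, -4, 2).
Check: b1 - 4b2 + 2b3 = (-17, 7, 17).

(1, -4, 2)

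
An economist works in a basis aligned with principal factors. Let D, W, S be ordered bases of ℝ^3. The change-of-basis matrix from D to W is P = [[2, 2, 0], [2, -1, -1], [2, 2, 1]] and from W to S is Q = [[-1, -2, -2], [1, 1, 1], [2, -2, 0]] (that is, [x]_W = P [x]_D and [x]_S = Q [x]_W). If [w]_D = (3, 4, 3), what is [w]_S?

(-46, 30, 30)

First [w]_W = P [w]_D = (14, -1, 17).
Then [w]_S = Q [w]_W = (-46, 30, 30).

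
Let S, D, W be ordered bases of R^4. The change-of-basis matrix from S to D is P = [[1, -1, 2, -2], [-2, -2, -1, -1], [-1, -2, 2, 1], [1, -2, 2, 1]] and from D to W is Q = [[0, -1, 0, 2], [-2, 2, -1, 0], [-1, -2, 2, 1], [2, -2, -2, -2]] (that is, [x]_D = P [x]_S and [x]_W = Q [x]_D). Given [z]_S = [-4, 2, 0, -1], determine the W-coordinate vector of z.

Composing the changes, [z]_W = Q P [z]_S.
Q P = [[4, -2, 5, 3], [-5, 0, -8, 1], [2, -1, 6, 7], [6, 10, -2, -6]]; applying this to [-4, 2, 0, -1] gives [-23, 19, -17, 2].

[-23, 19, -17, 2]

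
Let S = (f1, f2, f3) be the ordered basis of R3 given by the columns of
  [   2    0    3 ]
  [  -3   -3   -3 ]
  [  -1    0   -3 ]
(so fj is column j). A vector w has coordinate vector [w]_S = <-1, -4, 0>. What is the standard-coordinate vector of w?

w = M [w]_S, where M has columns f1, ..., f3.
Carrying out the matrix-vector product, w = <-2, 15, 1>.

<-2, 15, 1>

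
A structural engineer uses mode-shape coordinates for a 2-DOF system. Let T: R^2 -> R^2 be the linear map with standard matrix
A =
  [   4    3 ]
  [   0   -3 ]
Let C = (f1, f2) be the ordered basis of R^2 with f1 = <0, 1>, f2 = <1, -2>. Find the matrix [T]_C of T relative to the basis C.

Let P have columns f1, f2. Then [T]_C = P^(-1) A P.
Here det P = -1, so P^(-1) is integer; computing A P first and then P^(-1)(A P) gives [[3, 2], [3, -2]].

[[3, 2], [3, -2]]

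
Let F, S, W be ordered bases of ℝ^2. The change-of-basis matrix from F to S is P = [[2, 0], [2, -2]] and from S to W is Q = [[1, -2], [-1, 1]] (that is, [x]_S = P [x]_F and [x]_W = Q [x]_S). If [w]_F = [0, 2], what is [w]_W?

[8, -4]

Apply P to get S-coordinates [0, -4], then Q to get W-coordinates.
The result is [w]_W = [8, -4].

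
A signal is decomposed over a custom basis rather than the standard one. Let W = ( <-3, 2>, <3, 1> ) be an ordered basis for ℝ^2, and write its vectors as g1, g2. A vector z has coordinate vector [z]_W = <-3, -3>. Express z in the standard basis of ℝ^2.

<0, -9>

z = M [z]_W, where M has columns g1, g2.
Carrying out the matrix-vector product, z = <0, -9>.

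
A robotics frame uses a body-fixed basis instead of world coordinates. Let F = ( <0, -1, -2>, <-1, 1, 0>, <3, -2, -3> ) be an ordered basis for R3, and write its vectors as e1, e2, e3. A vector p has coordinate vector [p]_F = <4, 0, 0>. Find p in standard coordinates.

By definition p = 4e1 + 0·e2 + 0·e3.
Summing componentwise gives <0, -4, -8>.

<0, -4, -8>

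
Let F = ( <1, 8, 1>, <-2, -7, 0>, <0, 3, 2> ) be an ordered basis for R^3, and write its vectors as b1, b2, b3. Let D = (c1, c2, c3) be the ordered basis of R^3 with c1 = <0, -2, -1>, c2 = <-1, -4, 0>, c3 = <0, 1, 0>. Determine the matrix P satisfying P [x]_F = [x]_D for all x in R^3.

[[-1, 0, -2], [-1, 2, 0], [2, 1, -1]]

Let M have columns bj and N have columns cj. Then for every x, N [x]_D = x = M [x]_F, so P = N^(-1) M.
Since det N = 1, N^(-1) has integer entries; multiplying gives P = [[-1, 0, -2], [-1, 2, 0], [2, 1, -1]].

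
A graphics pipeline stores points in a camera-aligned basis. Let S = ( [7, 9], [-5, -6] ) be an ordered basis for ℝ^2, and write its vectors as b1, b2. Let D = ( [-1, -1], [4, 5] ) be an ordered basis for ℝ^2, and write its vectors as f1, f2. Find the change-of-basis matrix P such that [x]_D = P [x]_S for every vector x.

[[1, 1], [2, -1]]

Let M have columns bj and N have columns fj. Then for every x, N [x]_D = x = M [x]_S, so P = N^(-1) M.
Since det N = -1, N^(-1) has integer entries; multiplying gives P = [[1, 1], [2, -1]].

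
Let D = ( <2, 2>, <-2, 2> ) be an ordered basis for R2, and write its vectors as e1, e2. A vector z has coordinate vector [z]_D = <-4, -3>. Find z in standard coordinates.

z = M [z]_D, where M has columns e1, e2.
Carrying out the matrix-vector product, z = <-2, -14>.

<-2, -14>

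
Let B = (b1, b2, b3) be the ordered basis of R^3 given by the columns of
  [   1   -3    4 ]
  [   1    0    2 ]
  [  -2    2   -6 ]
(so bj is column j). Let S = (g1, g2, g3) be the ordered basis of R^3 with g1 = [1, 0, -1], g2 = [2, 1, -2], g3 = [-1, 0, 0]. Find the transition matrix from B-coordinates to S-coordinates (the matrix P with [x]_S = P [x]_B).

[[0, -2, 2], [1, 0, 2], [1, 1, 2]]

Column j of P is [bj]_S, since P maps B-coordinates to S-coordinates.
Expressing b1 in S: b1 = 0·g1 + g2 + g3, so column 1 of P is [0, 1, 1].
Doing the same for each bj gives P = [[0, -2, 2], [1, 0, 2], [1, 1, 2]].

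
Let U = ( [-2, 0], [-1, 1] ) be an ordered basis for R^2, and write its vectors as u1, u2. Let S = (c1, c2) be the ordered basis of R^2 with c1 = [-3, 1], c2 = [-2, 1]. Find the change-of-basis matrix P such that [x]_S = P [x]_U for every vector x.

[[2, -1], [-2, 2]]

Column j of P is [uj]_S, since P maps U-coordinates to S-coordinates.
Expressing u1 in S: u1 = 2c1 - 2c2, so column 1 of P is [2, -2].
Doing the same for each uj gives P = [[2, -1], [-2, 2]].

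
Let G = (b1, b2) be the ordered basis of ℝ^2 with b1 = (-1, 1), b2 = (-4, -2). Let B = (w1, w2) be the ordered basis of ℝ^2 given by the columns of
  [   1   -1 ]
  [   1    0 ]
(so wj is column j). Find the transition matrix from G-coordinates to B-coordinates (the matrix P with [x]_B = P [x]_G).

Column j of P is [bj]_B, since P maps G-coordinates to B-coordinates.
Expressing b1 in B: b1 = w1 + 2w2, so column 1 of P is (1, 2).
Doing the same for each bj gives P = [[1, -2], [2, 2]].

[[1, -2], [2, 2]]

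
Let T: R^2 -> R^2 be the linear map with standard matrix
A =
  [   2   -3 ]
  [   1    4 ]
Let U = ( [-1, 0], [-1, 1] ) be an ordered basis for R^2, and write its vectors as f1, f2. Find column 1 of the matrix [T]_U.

[3, -1]

Compute T(f1) = A f1 = [-2, -1] in standard coordinates.
Then write this in U-coordinates: solve for y in y_1 f1 + y_2 f2 = [-2, -1].
This gives y = [3, -1], which is column 1 of [T]_U.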